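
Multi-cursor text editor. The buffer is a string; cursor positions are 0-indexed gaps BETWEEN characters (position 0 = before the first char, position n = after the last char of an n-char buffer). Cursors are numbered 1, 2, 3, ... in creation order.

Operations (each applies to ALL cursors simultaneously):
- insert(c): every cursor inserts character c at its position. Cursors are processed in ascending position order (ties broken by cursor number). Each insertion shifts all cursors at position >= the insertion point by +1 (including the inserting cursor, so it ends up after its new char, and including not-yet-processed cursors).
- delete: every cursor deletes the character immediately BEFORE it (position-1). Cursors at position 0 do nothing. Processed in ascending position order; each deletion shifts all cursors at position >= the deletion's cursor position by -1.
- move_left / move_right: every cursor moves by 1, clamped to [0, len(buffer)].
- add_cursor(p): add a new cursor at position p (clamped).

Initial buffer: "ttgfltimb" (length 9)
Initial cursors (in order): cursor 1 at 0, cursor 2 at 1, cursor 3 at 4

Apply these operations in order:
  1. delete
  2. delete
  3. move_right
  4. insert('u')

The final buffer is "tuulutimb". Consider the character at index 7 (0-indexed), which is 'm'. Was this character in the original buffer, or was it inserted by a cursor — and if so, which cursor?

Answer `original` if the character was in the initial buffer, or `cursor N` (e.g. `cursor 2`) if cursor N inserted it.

Answer: original

Derivation:
After op 1 (delete): buffer="tgltimb" (len 7), cursors c1@0 c2@0 c3@2, authorship .......
After op 2 (delete): buffer="tltimb" (len 6), cursors c1@0 c2@0 c3@1, authorship ......
After op 3 (move_right): buffer="tltimb" (len 6), cursors c1@1 c2@1 c3@2, authorship ......
After op 4 (insert('u')): buffer="tuulutimb" (len 9), cursors c1@3 c2@3 c3@5, authorship .12.3....
Authorship (.=original, N=cursor N): . 1 2 . 3 . . . .
Index 7: author = original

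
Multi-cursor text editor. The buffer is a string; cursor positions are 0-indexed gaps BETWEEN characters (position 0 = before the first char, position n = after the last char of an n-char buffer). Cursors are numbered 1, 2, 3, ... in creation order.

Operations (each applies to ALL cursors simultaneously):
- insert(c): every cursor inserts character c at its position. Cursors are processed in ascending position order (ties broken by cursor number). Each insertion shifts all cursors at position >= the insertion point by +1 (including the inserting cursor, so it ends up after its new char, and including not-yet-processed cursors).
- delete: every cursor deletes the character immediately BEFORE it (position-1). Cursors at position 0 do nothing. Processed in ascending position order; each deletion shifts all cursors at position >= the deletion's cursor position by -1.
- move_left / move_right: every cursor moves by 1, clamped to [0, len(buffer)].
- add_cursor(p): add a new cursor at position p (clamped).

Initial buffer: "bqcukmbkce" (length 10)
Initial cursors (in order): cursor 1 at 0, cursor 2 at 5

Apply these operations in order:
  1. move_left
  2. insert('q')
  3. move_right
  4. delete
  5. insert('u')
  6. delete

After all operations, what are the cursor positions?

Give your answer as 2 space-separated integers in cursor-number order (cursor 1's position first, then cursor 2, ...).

After op 1 (move_left): buffer="bqcukmbkce" (len 10), cursors c1@0 c2@4, authorship ..........
After op 2 (insert('q')): buffer="qbqcuqkmbkce" (len 12), cursors c1@1 c2@6, authorship 1....2......
After op 3 (move_right): buffer="qbqcuqkmbkce" (len 12), cursors c1@2 c2@7, authorship 1....2......
After op 4 (delete): buffer="qqcuqmbkce" (len 10), cursors c1@1 c2@5, authorship 1...2.....
After op 5 (insert('u')): buffer="quqcuqumbkce" (len 12), cursors c1@2 c2@7, authorship 11...22.....
After op 6 (delete): buffer="qqcuqmbkce" (len 10), cursors c1@1 c2@5, authorship 1...2.....

Answer: 1 5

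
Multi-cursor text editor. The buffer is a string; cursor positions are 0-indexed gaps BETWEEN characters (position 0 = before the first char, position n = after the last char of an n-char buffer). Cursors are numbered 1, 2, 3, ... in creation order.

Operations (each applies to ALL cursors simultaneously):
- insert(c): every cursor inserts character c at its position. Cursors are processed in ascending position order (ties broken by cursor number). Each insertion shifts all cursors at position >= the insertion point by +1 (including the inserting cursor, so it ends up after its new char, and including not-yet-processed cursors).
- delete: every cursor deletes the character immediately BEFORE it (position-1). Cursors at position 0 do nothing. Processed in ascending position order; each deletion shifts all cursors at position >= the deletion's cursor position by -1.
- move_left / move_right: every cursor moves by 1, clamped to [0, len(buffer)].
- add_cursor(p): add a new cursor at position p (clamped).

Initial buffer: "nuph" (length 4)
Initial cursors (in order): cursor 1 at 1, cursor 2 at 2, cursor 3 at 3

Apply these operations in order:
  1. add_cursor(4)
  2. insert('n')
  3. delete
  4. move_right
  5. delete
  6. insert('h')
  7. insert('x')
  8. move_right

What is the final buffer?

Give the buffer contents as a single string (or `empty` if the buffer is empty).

Answer: hhhhxxxx

Derivation:
After op 1 (add_cursor(4)): buffer="nuph" (len 4), cursors c1@1 c2@2 c3@3 c4@4, authorship ....
After op 2 (insert('n')): buffer="nnunpnhn" (len 8), cursors c1@2 c2@4 c3@6 c4@8, authorship .1.2.3.4
After op 3 (delete): buffer="nuph" (len 4), cursors c1@1 c2@2 c3@3 c4@4, authorship ....
After op 4 (move_right): buffer="nuph" (len 4), cursors c1@2 c2@3 c3@4 c4@4, authorship ....
After op 5 (delete): buffer="" (len 0), cursors c1@0 c2@0 c3@0 c4@0, authorship 
After op 6 (insert('h')): buffer="hhhh" (len 4), cursors c1@4 c2@4 c3@4 c4@4, authorship 1234
After op 7 (insert('x')): buffer="hhhhxxxx" (len 8), cursors c1@8 c2@8 c3@8 c4@8, authorship 12341234
After op 8 (move_right): buffer="hhhhxxxx" (len 8), cursors c1@8 c2@8 c3@8 c4@8, authorship 12341234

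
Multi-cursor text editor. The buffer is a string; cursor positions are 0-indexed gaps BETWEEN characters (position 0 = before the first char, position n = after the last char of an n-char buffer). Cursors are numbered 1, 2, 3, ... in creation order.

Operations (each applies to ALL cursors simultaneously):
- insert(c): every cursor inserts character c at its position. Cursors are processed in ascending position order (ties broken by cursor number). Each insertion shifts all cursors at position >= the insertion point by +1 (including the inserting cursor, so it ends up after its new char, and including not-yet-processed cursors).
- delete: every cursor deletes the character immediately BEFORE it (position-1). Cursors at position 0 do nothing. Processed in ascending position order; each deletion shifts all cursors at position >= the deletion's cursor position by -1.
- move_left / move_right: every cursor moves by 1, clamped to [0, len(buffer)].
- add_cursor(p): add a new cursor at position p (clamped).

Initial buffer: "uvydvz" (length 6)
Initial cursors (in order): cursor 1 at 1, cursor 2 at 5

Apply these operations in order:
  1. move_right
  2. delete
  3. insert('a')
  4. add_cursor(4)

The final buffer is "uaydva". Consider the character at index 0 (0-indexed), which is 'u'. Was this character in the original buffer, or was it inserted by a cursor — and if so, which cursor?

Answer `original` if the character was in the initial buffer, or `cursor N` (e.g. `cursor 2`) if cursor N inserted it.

Answer: original

Derivation:
After op 1 (move_right): buffer="uvydvz" (len 6), cursors c1@2 c2@6, authorship ......
After op 2 (delete): buffer="uydv" (len 4), cursors c1@1 c2@4, authorship ....
After op 3 (insert('a')): buffer="uaydva" (len 6), cursors c1@2 c2@6, authorship .1...2
After op 4 (add_cursor(4)): buffer="uaydva" (len 6), cursors c1@2 c3@4 c2@6, authorship .1...2
Authorship (.=original, N=cursor N): . 1 . . . 2
Index 0: author = original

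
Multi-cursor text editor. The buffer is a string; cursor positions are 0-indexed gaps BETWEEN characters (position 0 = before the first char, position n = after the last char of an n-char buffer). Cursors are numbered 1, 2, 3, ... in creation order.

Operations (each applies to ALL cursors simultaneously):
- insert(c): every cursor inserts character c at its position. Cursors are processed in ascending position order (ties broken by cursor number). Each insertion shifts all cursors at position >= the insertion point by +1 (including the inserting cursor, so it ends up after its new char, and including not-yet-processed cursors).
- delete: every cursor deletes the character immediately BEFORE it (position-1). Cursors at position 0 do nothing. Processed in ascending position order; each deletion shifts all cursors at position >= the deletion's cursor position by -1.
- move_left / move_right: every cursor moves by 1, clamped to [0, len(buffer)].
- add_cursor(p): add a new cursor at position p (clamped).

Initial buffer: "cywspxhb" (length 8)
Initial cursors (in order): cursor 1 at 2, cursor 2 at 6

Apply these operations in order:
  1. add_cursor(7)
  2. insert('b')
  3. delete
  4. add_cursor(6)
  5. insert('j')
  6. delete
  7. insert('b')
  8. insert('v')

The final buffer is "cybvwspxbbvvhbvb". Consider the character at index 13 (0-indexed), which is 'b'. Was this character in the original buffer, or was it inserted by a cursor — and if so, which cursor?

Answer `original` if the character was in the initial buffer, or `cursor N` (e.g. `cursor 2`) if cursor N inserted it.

Answer: cursor 3

Derivation:
After op 1 (add_cursor(7)): buffer="cywspxhb" (len 8), cursors c1@2 c2@6 c3@7, authorship ........
After op 2 (insert('b')): buffer="cybwspxbhbb" (len 11), cursors c1@3 c2@8 c3@10, authorship ..1....2.3.
After op 3 (delete): buffer="cywspxhb" (len 8), cursors c1@2 c2@6 c3@7, authorship ........
After op 4 (add_cursor(6)): buffer="cywspxhb" (len 8), cursors c1@2 c2@6 c4@6 c3@7, authorship ........
After op 5 (insert('j')): buffer="cyjwspxjjhjb" (len 12), cursors c1@3 c2@9 c4@9 c3@11, authorship ..1....24.3.
After op 6 (delete): buffer="cywspxhb" (len 8), cursors c1@2 c2@6 c4@6 c3@7, authorship ........
After op 7 (insert('b')): buffer="cybwspxbbhbb" (len 12), cursors c1@3 c2@9 c4@9 c3@11, authorship ..1....24.3.
After op 8 (insert('v')): buffer="cybvwspxbbvvhbvb" (len 16), cursors c1@4 c2@12 c4@12 c3@15, authorship ..11....2424.33.
Authorship (.=original, N=cursor N): . . 1 1 . . . . 2 4 2 4 . 3 3 .
Index 13: author = 3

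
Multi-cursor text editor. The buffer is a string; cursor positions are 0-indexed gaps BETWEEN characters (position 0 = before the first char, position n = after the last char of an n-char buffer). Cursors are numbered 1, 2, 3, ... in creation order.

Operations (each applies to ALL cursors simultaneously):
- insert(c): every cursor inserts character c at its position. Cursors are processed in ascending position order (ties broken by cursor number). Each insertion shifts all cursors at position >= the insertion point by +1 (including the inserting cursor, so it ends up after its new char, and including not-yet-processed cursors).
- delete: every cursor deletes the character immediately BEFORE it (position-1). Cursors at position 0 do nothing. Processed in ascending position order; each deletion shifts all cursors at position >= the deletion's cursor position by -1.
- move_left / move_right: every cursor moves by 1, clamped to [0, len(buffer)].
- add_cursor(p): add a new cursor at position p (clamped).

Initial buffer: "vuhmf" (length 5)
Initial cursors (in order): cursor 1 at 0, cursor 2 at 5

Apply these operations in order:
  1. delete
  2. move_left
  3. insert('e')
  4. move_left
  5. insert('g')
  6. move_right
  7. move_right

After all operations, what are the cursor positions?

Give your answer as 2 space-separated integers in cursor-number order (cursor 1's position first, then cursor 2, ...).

Answer: 3 8

Derivation:
After op 1 (delete): buffer="vuhm" (len 4), cursors c1@0 c2@4, authorship ....
After op 2 (move_left): buffer="vuhm" (len 4), cursors c1@0 c2@3, authorship ....
After op 3 (insert('e')): buffer="evuhem" (len 6), cursors c1@1 c2@5, authorship 1...2.
After op 4 (move_left): buffer="evuhem" (len 6), cursors c1@0 c2@4, authorship 1...2.
After op 5 (insert('g')): buffer="gevuhgem" (len 8), cursors c1@1 c2@6, authorship 11...22.
After op 6 (move_right): buffer="gevuhgem" (len 8), cursors c1@2 c2@7, authorship 11...22.
After op 7 (move_right): buffer="gevuhgem" (len 8), cursors c1@3 c2@8, authorship 11...22.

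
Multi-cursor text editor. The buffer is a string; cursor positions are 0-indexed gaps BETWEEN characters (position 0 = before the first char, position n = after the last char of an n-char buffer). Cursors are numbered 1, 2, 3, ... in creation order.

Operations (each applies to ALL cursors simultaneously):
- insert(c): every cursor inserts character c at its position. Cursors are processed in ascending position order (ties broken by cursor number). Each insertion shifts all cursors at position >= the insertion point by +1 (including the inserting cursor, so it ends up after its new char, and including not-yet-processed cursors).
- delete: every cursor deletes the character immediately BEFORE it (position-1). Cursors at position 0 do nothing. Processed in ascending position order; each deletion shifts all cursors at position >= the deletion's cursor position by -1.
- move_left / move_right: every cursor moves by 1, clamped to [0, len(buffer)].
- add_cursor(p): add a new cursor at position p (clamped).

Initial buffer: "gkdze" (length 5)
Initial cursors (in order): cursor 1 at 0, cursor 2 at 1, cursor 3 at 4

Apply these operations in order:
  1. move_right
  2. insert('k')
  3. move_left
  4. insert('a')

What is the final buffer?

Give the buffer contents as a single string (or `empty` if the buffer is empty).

Answer: gakkakdzeak

Derivation:
After op 1 (move_right): buffer="gkdze" (len 5), cursors c1@1 c2@2 c3@5, authorship .....
After op 2 (insert('k')): buffer="gkkkdzek" (len 8), cursors c1@2 c2@4 c3@8, authorship .1.2...3
After op 3 (move_left): buffer="gkkkdzek" (len 8), cursors c1@1 c2@3 c3@7, authorship .1.2...3
After op 4 (insert('a')): buffer="gakkakdzeak" (len 11), cursors c1@2 c2@5 c3@10, authorship .11.22...33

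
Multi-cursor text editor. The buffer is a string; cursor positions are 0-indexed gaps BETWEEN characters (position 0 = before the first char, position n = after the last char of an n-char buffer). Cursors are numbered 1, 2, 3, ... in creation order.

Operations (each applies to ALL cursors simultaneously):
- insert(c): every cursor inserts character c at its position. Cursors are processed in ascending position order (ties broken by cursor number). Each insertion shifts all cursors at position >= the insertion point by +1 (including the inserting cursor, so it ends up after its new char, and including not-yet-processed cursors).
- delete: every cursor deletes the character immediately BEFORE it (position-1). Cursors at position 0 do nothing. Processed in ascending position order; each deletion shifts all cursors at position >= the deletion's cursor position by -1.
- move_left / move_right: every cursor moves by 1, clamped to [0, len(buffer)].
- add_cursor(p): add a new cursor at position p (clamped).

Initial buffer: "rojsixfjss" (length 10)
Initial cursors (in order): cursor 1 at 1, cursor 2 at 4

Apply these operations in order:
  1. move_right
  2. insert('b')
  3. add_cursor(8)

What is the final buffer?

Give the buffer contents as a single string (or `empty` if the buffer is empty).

After op 1 (move_right): buffer="rojsixfjss" (len 10), cursors c1@2 c2@5, authorship ..........
After op 2 (insert('b')): buffer="robjsibxfjss" (len 12), cursors c1@3 c2@7, authorship ..1...2.....
After op 3 (add_cursor(8)): buffer="robjsibxfjss" (len 12), cursors c1@3 c2@7 c3@8, authorship ..1...2.....

Answer: robjsibxfjss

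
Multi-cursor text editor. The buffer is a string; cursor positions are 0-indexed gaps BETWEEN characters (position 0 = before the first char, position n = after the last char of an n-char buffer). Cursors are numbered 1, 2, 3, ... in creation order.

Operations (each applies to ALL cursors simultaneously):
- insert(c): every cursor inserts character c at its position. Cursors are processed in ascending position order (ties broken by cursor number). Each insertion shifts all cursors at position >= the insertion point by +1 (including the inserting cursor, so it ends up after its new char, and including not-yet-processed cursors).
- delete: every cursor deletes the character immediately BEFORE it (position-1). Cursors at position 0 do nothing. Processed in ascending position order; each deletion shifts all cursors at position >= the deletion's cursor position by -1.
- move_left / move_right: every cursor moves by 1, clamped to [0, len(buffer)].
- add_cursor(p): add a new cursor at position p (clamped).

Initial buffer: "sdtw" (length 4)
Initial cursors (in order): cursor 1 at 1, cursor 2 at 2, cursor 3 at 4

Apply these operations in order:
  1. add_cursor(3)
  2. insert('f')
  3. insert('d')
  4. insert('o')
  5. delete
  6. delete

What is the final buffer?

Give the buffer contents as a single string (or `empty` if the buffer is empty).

After op 1 (add_cursor(3)): buffer="sdtw" (len 4), cursors c1@1 c2@2 c4@3 c3@4, authorship ....
After op 2 (insert('f')): buffer="sfdftfwf" (len 8), cursors c1@2 c2@4 c4@6 c3@8, authorship .1.2.4.3
After op 3 (insert('d')): buffer="sfddfdtfdwfd" (len 12), cursors c1@3 c2@6 c4@9 c3@12, authorship .11.22.44.33
After op 4 (insert('o')): buffer="sfdodfdotfdowfdo" (len 16), cursors c1@4 c2@8 c4@12 c3@16, authorship .111.222.444.333
After op 5 (delete): buffer="sfddfdtfdwfd" (len 12), cursors c1@3 c2@6 c4@9 c3@12, authorship .11.22.44.33
After op 6 (delete): buffer="sfdftfwf" (len 8), cursors c1@2 c2@4 c4@6 c3@8, authorship .1.2.4.3

Answer: sfdftfwf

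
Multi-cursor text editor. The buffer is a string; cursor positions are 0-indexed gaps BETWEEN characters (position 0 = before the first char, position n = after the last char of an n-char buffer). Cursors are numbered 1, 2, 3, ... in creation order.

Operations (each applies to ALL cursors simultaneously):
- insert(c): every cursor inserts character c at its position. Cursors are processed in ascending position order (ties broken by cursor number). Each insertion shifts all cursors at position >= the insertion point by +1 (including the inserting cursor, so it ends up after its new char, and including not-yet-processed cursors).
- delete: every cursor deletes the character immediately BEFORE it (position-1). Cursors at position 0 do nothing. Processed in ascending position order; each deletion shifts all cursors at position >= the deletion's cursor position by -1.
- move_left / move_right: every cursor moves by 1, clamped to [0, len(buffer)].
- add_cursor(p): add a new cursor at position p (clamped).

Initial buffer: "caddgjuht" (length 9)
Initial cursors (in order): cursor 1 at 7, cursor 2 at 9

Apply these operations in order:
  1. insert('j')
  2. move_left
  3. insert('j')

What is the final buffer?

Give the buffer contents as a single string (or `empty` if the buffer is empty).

After op 1 (insert('j')): buffer="caddgjujhtj" (len 11), cursors c1@8 c2@11, authorship .......1..2
After op 2 (move_left): buffer="caddgjujhtj" (len 11), cursors c1@7 c2@10, authorship .......1..2
After op 3 (insert('j')): buffer="caddgjujjhtjj" (len 13), cursors c1@8 c2@12, authorship .......11..22

Answer: caddgjujjhtjj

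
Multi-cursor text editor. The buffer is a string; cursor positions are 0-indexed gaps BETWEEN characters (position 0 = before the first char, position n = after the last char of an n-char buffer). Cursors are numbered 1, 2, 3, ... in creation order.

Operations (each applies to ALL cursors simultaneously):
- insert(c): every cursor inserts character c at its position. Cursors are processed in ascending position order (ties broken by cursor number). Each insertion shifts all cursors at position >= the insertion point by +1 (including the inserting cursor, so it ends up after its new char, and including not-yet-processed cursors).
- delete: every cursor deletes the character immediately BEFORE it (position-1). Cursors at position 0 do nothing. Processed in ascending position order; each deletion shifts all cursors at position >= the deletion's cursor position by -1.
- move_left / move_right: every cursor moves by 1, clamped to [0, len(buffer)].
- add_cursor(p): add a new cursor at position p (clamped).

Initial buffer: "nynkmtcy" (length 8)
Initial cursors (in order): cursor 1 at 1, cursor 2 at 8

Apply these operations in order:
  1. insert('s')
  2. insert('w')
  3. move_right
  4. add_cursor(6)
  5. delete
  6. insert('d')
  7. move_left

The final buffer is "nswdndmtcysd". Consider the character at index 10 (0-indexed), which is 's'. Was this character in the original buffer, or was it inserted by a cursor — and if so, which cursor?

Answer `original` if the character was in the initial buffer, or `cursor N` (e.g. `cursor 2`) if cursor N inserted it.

After op 1 (insert('s')): buffer="nsynkmtcys" (len 10), cursors c1@2 c2@10, authorship .1.......2
After op 2 (insert('w')): buffer="nswynkmtcysw" (len 12), cursors c1@3 c2@12, authorship .11.......22
After op 3 (move_right): buffer="nswynkmtcysw" (len 12), cursors c1@4 c2@12, authorship .11.......22
After op 4 (add_cursor(6)): buffer="nswynkmtcysw" (len 12), cursors c1@4 c3@6 c2@12, authorship .11.......22
After op 5 (delete): buffer="nswnmtcys" (len 9), cursors c1@3 c3@4 c2@9, authorship .11.....2
After op 6 (insert('d')): buffer="nswdndmtcysd" (len 12), cursors c1@4 c3@6 c2@12, authorship .111.3....22
After op 7 (move_left): buffer="nswdndmtcysd" (len 12), cursors c1@3 c3@5 c2@11, authorship .111.3....22
Authorship (.=original, N=cursor N): . 1 1 1 . 3 . . . . 2 2
Index 10: author = 2

Answer: cursor 2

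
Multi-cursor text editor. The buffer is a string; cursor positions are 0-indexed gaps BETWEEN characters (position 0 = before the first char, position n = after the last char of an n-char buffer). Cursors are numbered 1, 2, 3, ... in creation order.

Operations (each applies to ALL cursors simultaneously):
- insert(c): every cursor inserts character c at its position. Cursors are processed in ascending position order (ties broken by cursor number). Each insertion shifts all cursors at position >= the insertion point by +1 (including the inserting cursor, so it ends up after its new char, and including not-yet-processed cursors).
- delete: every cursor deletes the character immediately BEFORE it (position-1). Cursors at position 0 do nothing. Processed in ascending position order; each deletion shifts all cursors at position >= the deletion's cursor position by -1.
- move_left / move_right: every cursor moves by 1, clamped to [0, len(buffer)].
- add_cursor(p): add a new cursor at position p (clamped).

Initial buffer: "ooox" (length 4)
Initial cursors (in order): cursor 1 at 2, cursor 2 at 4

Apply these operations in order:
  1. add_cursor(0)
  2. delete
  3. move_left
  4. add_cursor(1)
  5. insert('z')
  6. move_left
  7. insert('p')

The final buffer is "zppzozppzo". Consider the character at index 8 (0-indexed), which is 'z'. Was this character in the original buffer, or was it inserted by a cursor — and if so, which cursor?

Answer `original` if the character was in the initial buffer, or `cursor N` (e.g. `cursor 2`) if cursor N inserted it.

After op 1 (add_cursor(0)): buffer="ooox" (len 4), cursors c3@0 c1@2 c2@4, authorship ....
After op 2 (delete): buffer="oo" (len 2), cursors c3@0 c1@1 c2@2, authorship ..
After op 3 (move_left): buffer="oo" (len 2), cursors c1@0 c3@0 c2@1, authorship ..
After op 4 (add_cursor(1)): buffer="oo" (len 2), cursors c1@0 c3@0 c2@1 c4@1, authorship ..
After op 5 (insert('z')): buffer="zzozzo" (len 6), cursors c1@2 c3@2 c2@5 c4@5, authorship 13.24.
After op 6 (move_left): buffer="zzozzo" (len 6), cursors c1@1 c3@1 c2@4 c4@4, authorship 13.24.
After op 7 (insert('p')): buffer="zppzozppzo" (len 10), cursors c1@3 c3@3 c2@8 c4@8, authorship 1133.2244.
Authorship (.=original, N=cursor N): 1 1 3 3 . 2 2 4 4 .
Index 8: author = 4

Answer: cursor 4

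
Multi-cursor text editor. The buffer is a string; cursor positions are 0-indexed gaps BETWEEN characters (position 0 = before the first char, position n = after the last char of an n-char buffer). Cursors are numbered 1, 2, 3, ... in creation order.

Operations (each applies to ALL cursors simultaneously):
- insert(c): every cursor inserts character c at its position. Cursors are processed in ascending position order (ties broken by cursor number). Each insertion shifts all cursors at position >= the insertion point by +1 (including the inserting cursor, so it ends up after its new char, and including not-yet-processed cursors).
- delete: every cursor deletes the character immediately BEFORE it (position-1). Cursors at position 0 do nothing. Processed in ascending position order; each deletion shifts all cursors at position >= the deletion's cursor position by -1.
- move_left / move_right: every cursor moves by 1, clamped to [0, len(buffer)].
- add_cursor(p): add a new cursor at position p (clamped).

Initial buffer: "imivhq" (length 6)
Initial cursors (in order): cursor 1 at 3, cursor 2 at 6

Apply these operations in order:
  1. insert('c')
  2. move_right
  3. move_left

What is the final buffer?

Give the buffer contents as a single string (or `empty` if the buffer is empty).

After op 1 (insert('c')): buffer="imicvhqc" (len 8), cursors c1@4 c2@8, authorship ...1...2
After op 2 (move_right): buffer="imicvhqc" (len 8), cursors c1@5 c2@8, authorship ...1...2
After op 3 (move_left): buffer="imicvhqc" (len 8), cursors c1@4 c2@7, authorship ...1...2

Answer: imicvhqc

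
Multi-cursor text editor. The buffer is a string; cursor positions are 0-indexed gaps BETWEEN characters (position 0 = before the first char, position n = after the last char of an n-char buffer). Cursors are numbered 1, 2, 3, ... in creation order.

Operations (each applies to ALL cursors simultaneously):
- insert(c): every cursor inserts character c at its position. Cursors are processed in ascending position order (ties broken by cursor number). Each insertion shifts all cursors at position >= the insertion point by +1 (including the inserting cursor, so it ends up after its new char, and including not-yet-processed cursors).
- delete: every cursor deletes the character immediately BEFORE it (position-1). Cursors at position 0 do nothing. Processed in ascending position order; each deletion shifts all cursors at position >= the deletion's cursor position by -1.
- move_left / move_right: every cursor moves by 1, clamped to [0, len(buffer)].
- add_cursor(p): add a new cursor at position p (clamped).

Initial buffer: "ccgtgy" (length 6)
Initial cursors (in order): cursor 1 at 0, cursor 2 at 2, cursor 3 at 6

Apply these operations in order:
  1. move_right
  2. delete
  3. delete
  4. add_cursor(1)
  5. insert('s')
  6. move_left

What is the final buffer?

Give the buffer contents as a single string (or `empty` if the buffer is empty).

Answer: sstss

Derivation:
After op 1 (move_right): buffer="ccgtgy" (len 6), cursors c1@1 c2@3 c3@6, authorship ......
After op 2 (delete): buffer="ctg" (len 3), cursors c1@0 c2@1 c3@3, authorship ...
After op 3 (delete): buffer="t" (len 1), cursors c1@0 c2@0 c3@1, authorship .
After op 4 (add_cursor(1)): buffer="t" (len 1), cursors c1@0 c2@0 c3@1 c4@1, authorship .
After op 5 (insert('s')): buffer="sstss" (len 5), cursors c1@2 c2@2 c3@5 c4@5, authorship 12.34
After op 6 (move_left): buffer="sstss" (len 5), cursors c1@1 c2@1 c3@4 c4@4, authorship 12.34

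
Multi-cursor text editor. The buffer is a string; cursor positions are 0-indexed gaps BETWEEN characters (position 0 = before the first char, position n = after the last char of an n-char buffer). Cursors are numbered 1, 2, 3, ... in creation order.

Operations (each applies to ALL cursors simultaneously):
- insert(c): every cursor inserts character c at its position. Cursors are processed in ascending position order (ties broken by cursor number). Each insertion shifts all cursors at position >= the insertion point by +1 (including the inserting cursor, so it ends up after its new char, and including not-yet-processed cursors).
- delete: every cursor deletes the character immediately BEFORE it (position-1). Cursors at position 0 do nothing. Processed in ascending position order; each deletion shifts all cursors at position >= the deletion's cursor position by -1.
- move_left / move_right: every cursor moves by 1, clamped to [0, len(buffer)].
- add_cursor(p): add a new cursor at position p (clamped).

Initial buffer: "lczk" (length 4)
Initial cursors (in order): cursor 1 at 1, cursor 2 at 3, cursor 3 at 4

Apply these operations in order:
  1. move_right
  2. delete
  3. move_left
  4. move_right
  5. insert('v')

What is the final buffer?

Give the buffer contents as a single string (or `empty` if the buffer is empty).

Answer: lvvv

Derivation:
After op 1 (move_right): buffer="lczk" (len 4), cursors c1@2 c2@4 c3@4, authorship ....
After op 2 (delete): buffer="l" (len 1), cursors c1@1 c2@1 c3@1, authorship .
After op 3 (move_left): buffer="l" (len 1), cursors c1@0 c2@0 c3@0, authorship .
After op 4 (move_right): buffer="l" (len 1), cursors c1@1 c2@1 c3@1, authorship .
After op 5 (insert('v')): buffer="lvvv" (len 4), cursors c1@4 c2@4 c3@4, authorship .123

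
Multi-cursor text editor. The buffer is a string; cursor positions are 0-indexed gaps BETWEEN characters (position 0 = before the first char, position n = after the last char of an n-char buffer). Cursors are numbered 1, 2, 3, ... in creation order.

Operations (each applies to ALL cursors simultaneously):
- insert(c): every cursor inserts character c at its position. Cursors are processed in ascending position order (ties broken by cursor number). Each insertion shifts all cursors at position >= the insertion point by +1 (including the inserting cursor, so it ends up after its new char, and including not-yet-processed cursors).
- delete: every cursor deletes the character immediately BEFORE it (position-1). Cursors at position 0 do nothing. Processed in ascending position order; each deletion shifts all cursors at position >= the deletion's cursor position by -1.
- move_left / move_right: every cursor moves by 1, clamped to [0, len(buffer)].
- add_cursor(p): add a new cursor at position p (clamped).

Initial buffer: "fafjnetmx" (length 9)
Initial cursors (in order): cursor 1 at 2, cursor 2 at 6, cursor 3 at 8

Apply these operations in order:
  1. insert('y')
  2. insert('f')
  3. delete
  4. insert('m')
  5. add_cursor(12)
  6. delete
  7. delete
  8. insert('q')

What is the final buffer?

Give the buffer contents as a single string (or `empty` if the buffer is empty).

After op 1 (insert('y')): buffer="fayfjneytmyx" (len 12), cursors c1@3 c2@8 c3@11, authorship ..1....2..3.
After op 2 (insert('f')): buffer="fayffjneyftmyfx" (len 15), cursors c1@4 c2@10 c3@14, authorship ..11....22..33.
After op 3 (delete): buffer="fayfjneytmyx" (len 12), cursors c1@3 c2@8 c3@11, authorship ..1....2..3.
After op 4 (insert('m')): buffer="faymfjneymtmymx" (len 15), cursors c1@4 c2@10 c3@14, authorship ..11....22..33.
After op 5 (add_cursor(12)): buffer="faymfjneymtmymx" (len 15), cursors c1@4 c2@10 c4@12 c3@14, authorship ..11....22..33.
After op 6 (delete): buffer="fayfjneytyx" (len 11), cursors c1@3 c2@8 c4@9 c3@10, authorship ..1....2.3.
After op 7 (delete): buffer="fafjnex" (len 7), cursors c1@2 c2@6 c3@6 c4@6, authorship .......
After op 8 (insert('q')): buffer="faqfjneqqqx" (len 11), cursors c1@3 c2@10 c3@10 c4@10, authorship ..1....234.

Answer: faqfjneqqqx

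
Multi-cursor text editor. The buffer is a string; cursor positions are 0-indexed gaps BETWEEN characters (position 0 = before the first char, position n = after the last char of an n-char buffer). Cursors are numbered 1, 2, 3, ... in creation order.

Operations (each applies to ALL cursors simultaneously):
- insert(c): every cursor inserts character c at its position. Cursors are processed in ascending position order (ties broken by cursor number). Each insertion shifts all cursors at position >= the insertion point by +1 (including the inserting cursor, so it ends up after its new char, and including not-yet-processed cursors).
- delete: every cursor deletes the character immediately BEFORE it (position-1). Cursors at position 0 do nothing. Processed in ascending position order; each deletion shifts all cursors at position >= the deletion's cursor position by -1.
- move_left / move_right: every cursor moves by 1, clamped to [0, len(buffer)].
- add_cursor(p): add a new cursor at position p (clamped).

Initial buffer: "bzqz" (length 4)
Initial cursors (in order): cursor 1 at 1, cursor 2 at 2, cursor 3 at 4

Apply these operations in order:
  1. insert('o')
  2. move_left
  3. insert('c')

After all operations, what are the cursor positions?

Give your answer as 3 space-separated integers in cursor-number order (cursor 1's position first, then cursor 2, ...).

Answer: 2 5 9

Derivation:
After op 1 (insert('o')): buffer="bozoqzo" (len 7), cursors c1@2 c2@4 c3@7, authorship .1.2..3
After op 2 (move_left): buffer="bozoqzo" (len 7), cursors c1@1 c2@3 c3@6, authorship .1.2..3
After op 3 (insert('c')): buffer="bcozcoqzco" (len 10), cursors c1@2 c2@5 c3@9, authorship .11.22..33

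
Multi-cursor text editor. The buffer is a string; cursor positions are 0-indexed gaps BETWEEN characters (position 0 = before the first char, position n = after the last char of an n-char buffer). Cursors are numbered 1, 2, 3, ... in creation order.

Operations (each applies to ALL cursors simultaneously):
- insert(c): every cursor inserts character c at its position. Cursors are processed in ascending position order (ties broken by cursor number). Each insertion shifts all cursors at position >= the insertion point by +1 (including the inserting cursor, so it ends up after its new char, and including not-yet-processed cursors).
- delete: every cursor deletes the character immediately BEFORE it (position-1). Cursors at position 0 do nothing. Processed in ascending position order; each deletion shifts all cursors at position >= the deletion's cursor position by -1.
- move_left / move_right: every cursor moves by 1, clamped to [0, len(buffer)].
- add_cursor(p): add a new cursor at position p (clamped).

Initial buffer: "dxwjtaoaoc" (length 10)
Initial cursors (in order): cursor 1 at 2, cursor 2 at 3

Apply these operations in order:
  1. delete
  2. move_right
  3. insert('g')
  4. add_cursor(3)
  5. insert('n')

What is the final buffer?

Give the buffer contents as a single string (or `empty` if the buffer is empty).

After op 1 (delete): buffer="djtaoaoc" (len 8), cursors c1@1 c2@1, authorship ........
After op 2 (move_right): buffer="djtaoaoc" (len 8), cursors c1@2 c2@2, authorship ........
After op 3 (insert('g')): buffer="djggtaoaoc" (len 10), cursors c1@4 c2@4, authorship ..12......
After op 4 (add_cursor(3)): buffer="djggtaoaoc" (len 10), cursors c3@3 c1@4 c2@4, authorship ..12......
After op 5 (insert('n')): buffer="djgngnntaoaoc" (len 13), cursors c3@4 c1@7 c2@7, authorship ..13212......

Answer: djgngnntaoaoc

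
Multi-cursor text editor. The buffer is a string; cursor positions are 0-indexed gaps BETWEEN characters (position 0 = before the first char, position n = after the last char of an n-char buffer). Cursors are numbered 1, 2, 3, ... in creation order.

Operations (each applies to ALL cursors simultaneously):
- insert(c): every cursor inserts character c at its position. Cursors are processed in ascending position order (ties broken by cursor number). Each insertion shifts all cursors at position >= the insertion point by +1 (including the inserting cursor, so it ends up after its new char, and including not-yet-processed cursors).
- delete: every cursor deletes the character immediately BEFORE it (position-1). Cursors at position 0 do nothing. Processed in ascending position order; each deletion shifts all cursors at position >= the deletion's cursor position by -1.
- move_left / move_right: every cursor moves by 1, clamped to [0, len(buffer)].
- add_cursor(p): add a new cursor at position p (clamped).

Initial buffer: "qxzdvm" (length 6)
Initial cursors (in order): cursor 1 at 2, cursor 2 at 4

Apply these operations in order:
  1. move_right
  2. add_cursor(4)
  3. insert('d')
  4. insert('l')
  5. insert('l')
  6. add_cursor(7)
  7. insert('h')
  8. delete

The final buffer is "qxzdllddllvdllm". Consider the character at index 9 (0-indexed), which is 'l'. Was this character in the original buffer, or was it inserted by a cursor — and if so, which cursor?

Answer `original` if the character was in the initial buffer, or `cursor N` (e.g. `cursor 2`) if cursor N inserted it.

Answer: cursor 3

Derivation:
After op 1 (move_right): buffer="qxzdvm" (len 6), cursors c1@3 c2@5, authorship ......
After op 2 (add_cursor(4)): buffer="qxzdvm" (len 6), cursors c1@3 c3@4 c2@5, authorship ......
After op 3 (insert('d')): buffer="qxzdddvdm" (len 9), cursors c1@4 c3@6 c2@8, authorship ...1.3.2.
After op 4 (insert('l')): buffer="qxzdlddlvdlm" (len 12), cursors c1@5 c3@8 c2@11, authorship ...11.33.22.
After op 5 (insert('l')): buffer="qxzdllddllvdllm" (len 15), cursors c1@6 c3@10 c2@14, authorship ...111.333.222.
After op 6 (add_cursor(7)): buffer="qxzdllddllvdllm" (len 15), cursors c1@6 c4@7 c3@10 c2@14, authorship ...111.333.222.
After op 7 (insert('h')): buffer="qxzdllhdhdllhvdllhm" (len 19), cursors c1@7 c4@9 c3@13 c2@18, authorship ...1111.43333.2222.
After op 8 (delete): buffer="qxzdllddllvdllm" (len 15), cursors c1@6 c4@7 c3@10 c2@14, authorship ...111.333.222.
Authorship (.=original, N=cursor N): . . . 1 1 1 . 3 3 3 . 2 2 2 .
Index 9: author = 3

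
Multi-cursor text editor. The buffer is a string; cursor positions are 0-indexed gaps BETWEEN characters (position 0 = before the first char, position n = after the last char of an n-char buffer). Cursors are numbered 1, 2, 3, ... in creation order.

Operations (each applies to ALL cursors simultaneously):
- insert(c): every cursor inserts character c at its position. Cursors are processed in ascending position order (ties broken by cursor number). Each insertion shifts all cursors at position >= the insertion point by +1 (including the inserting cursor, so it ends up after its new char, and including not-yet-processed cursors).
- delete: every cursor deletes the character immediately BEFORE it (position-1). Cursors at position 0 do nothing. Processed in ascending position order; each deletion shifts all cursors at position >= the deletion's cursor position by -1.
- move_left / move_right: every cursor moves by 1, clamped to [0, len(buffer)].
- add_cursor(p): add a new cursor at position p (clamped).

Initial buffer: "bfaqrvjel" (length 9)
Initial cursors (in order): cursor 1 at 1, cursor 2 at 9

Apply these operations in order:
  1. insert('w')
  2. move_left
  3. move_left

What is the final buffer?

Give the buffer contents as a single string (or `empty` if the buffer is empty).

Answer: bwfaqrvjelw

Derivation:
After op 1 (insert('w')): buffer="bwfaqrvjelw" (len 11), cursors c1@2 c2@11, authorship .1........2
After op 2 (move_left): buffer="bwfaqrvjelw" (len 11), cursors c1@1 c2@10, authorship .1........2
After op 3 (move_left): buffer="bwfaqrvjelw" (len 11), cursors c1@0 c2@9, authorship .1........2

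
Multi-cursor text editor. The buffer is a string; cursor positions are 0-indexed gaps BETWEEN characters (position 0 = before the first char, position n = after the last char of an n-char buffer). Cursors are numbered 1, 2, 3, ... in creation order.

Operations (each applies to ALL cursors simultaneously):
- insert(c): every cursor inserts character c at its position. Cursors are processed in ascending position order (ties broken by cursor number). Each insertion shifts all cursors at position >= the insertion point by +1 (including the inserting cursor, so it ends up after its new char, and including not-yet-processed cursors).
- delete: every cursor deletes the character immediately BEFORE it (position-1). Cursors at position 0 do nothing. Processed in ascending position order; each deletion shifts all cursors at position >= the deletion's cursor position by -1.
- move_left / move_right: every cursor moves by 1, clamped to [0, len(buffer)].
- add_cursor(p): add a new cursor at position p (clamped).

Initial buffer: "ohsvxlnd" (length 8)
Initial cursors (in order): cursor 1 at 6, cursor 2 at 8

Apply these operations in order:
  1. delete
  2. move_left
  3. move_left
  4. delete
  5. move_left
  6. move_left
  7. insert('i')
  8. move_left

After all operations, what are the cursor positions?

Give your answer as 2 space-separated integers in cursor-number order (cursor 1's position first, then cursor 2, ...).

Answer: 1 1

Derivation:
After op 1 (delete): buffer="ohsvxn" (len 6), cursors c1@5 c2@6, authorship ......
After op 2 (move_left): buffer="ohsvxn" (len 6), cursors c1@4 c2@5, authorship ......
After op 3 (move_left): buffer="ohsvxn" (len 6), cursors c1@3 c2@4, authorship ......
After op 4 (delete): buffer="ohxn" (len 4), cursors c1@2 c2@2, authorship ....
After op 5 (move_left): buffer="ohxn" (len 4), cursors c1@1 c2@1, authorship ....
After op 6 (move_left): buffer="ohxn" (len 4), cursors c1@0 c2@0, authorship ....
After op 7 (insert('i')): buffer="iiohxn" (len 6), cursors c1@2 c2@2, authorship 12....
After op 8 (move_left): buffer="iiohxn" (len 6), cursors c1@1 c2@1, authorship 12....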